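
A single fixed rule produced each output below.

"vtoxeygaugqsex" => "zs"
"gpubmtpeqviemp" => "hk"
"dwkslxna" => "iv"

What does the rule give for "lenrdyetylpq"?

kl

Each output is the input with this applied: shift every letter 5 places backward in the alphabet (wrapping around), then keep only the last 2 characters.
Applying that to "lenrdyetylpq" gives "kl".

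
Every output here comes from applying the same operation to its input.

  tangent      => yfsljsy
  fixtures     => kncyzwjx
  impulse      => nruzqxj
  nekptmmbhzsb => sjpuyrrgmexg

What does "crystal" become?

In each case the input is transformed by: shift every letter 5 places forward in the alphabet (wrapping around).
Doing the same to "crystal": "hwdxyfq".

hwdxyfq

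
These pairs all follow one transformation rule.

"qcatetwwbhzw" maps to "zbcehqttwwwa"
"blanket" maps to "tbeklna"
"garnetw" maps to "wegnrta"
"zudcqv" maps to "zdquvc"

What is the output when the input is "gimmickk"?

The rule is to sort the characters into alphabetical order, then swap the first and last characters.
For "gimmickk", step one produces "cgiikkmm"; step two turns that into "mgiikkmc".
(Check on "qcatetwwbhzw": → "abcehqttwwwz" → "zbcehqttwwwa" ✓)

mgiikkmc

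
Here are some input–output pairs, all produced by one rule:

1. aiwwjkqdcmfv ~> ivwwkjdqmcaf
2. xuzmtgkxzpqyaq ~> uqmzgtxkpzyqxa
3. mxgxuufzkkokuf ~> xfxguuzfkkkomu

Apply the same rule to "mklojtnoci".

Rule — swap the first and last characters, then swap each adjacent pair of characters (1↔2, 3↔4, ...).
Applying both steps to "mklojtnoci": "iklojtnocm", then "kioltjonmc".

kioltjonmc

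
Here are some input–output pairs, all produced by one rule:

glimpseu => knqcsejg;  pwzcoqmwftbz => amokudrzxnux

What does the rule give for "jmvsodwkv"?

In each case the input is transformed by: shift every letter 2 places backward in the alphabet (wrapping around), then move the first 3 characters to the end (rotate left by 3).
Applying both steps to "jmvsodwkv": "hktqmbuit", then "qmbuithkt".

qmbuithkt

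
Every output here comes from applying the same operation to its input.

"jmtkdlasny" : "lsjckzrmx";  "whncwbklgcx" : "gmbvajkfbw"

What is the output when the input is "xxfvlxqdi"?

weukwpch

In each case the input is transformed by: delete the first character, then shift every letter 1 place backward in the alphabet (wrapping around).
On "xxfvlxqdi": the first step gives "xfvlxqdi", and the second then gives "weukwpch".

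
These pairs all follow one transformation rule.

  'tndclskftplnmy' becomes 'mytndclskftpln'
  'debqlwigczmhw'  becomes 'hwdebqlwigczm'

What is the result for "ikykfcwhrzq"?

The transformation: move the last 2 characters to the front (rotate right by 2).
Doing the same to "ikykfcwhrzq": "zqikykfcwhr".

zqikykfcwhr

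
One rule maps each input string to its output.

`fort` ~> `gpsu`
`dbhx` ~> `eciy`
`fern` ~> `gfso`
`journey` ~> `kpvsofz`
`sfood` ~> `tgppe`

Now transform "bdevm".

cefwn

The transformation: shift every letter 1 place forward in the alphabet (wrapping around).
Doing the same to "bdevm": "cefwn".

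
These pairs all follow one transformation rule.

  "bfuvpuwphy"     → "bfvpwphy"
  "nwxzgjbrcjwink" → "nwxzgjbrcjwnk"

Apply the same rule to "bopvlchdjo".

bpvlchdj

The pattern: remove every vowel.
On "bopvlchdjo" that produces "bpvlchdj".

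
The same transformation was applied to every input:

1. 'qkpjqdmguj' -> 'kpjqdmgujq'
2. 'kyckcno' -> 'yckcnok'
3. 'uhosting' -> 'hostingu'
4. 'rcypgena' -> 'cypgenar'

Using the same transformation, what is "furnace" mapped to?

urnacef

What's happening: move the first character to the end.
So "furnace" becomes "urnacef".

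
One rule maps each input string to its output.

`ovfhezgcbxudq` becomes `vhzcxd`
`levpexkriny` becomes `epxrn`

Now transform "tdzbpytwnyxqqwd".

dbywyqw

In each case the input is transformed by: keep every other character starting from the second (positions 2nd, 4th, 6th, ...).
For "tdzbpytwnyxqqwd" the result is "dbywyqw".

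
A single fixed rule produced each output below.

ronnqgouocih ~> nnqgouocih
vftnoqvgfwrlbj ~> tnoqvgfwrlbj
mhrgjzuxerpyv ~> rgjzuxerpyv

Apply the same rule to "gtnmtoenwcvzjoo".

What's happening: delete the first 2 characters.
"gtnmtoenwcvzjoo" → "nmtoenwcvzjoo".

nmtoenwcvzjoo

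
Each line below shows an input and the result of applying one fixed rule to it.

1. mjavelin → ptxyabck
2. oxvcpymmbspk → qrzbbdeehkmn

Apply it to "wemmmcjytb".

qrtybbbiln

Rule — sort the characters into alphabetical order, then shift every letter 11 places backward in the alphabet (wrapping around).
On "wemmmcjytb" that produces "qrtybbbiln".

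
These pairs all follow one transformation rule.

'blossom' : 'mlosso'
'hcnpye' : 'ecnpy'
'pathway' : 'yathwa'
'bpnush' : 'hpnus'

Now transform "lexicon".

nexico

The transformation: delete the first character, then move the last character to the front.
On "lexicon": the first step gives "exicon", and the second then gives "nexico".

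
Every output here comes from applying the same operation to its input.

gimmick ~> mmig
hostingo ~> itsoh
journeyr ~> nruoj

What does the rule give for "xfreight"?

ierfx

Looking at the pairs, the operation is to reverse the string, then delete the first 3 characters.
Starting from "xfreight": after the first operation, "thgierfx"; after the second, "ierfx".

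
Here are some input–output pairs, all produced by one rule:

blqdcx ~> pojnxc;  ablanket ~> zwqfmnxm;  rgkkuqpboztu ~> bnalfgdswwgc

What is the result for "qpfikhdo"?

Looking at the pairs, the operation is to shift every letter 12 places forward in the alphabet (wrapping around), then swap the front and back halves of the string.
"qpfikhdo" → "cbruwtpa" → "wtpacbru".

wtpacbru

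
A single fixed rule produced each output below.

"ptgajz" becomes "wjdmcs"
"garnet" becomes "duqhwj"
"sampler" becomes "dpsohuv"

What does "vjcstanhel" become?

mfvwdqkhoy

The rule is to move the first character to the end, then shift every letter 3 places forward in the alphabet (wrapping around).
Starting from "vjcstanhel": after the first operation, "jcstanhelv"; after the second, "mfvwdqkhoy".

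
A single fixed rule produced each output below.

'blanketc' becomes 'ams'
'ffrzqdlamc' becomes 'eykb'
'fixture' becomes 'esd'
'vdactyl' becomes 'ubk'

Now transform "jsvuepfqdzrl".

itey

What's happening: shift every letter 1 place backward in the alphabet (wrapping around), then keep one character in every 3, starting at position 1 (positions 1st, 4th, 7th, ...).
"jsvuepfqdzrl" → "irutdoepcyqk" → "itey".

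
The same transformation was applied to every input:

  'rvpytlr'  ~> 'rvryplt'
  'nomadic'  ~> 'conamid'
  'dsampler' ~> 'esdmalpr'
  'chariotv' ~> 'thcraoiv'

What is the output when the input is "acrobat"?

tcaorab

Rule — swap each adjacent pair of characters (1↔2, 3↔4, ...), then move the last character to the front.
Working it through for "acrobat": intermediate "caorabt", final "tcaorab".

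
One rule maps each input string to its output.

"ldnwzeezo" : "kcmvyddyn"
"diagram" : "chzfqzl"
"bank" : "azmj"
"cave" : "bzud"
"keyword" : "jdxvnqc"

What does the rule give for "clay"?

bkzx

The pattern: shift every letter 1 place backward in the alphabet (wrapping around).
Applying that to "clay" gives "bkzx".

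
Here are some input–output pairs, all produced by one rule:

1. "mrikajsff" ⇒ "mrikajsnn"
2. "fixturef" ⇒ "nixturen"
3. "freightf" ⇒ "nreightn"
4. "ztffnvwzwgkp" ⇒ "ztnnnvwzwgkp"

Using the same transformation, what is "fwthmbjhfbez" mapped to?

Each output is the input with this applied: replace every "f" with "n".
Doing the same to "fwthmbjhfbez": "nwthmbjhnbez".

nwthmbjhnbez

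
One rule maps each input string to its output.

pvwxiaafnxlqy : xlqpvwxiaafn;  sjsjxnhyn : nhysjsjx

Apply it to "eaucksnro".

snreauck

The transformation: delete the last character, then move the last 3 characters to the front (rotate right by 3).
Applying that to "eaucksnro" gives "snreauck".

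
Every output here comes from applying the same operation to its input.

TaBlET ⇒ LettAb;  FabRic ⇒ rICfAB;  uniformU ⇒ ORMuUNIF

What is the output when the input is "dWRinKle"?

NkLEDwrI

The rule is to swap the front and back halves of the string, then flip the case of every letter.
Applying both steps to "dWRinKle": "nKledWRi", then "NkLEDwrI".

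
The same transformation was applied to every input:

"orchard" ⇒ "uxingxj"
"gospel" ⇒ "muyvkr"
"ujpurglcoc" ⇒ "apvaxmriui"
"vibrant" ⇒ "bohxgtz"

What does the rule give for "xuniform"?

Each output is the input with this applied: shift every letter 6 places forward in the alphabet (wrapping around).
Applying that to "xuniform" gives "datoluxs".

datoluxs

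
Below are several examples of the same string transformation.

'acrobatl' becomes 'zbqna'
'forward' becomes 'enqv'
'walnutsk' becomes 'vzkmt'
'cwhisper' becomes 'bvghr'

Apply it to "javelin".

izud

Each output is the input with this applied: delete the last 3 characters, then shift every letter 1 place backward in the alphabet (wrapping around).
For "javelin" the result is "izud".
(Check on "walnutsk": → "walnu" → "vzkmt" ✓)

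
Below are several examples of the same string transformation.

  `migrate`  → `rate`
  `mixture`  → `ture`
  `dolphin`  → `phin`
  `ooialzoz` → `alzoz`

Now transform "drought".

ught

Looking at the pairs, the operation is to delete the first 3 characters.
"drought" → "ught".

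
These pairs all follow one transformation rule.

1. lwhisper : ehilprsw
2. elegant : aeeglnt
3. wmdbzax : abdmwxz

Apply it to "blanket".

abeklnt

Each output is the input with this applied: sort the characters into alphabetical order.
On "blanket" that produces "abeklnt".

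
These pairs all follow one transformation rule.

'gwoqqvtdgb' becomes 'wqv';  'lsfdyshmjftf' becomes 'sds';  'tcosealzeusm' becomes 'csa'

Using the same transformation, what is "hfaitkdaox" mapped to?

fik

The rule is to keep every other character starting from the second (positions 2nd, 4th, 6th, ...), then keep only the first 3 characters.
For "hfaitkdaox", step one produces "fikax"; step two turns that into "fik".
(Check on "tcosealzeusm": → "csazum" → "csa" ✓)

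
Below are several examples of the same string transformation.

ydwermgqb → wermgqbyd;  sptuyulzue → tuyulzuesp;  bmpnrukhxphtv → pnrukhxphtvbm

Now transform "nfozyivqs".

The pattern: move the first 2 characters to the end (rotate left by 2).
On "nfozyivqs" that produces "ozyivqsnf".

ozyivqsnf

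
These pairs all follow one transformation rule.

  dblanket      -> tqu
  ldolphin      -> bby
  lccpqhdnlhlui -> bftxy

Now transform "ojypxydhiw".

eftm

Each output is the input with this applied: shift every letter 10 places backward in the alphabet (wrapping around), then keep one character in every 3, starting at position 1 (positions 1st, 4th, 7th, ...).
"ojypxydhiw" → "ezofnotxym" → "eftm".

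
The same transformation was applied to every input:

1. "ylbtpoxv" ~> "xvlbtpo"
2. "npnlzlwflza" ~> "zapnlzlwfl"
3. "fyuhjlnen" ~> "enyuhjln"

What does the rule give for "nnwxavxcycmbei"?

einwxavxcycmb

In each case the input is transformed by: delete the first character, then move the last 2 characters to the front (rotate right by 2).
For "nnwxavxcycmbei", step one produces "nwxavxcycmbei"; step two turns that into "einwxavxcycmb".
(Check on "npnlzlwflza": → "pnlzlwflza" → "zapnlzlwfl" ✓)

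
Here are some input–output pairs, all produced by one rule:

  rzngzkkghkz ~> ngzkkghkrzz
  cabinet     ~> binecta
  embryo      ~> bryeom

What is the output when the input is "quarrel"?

arreqlu

What's happening: swap the first and last characters, then move the first 2 characters to the end (rotate left by 2).
On "quarrel": the first step gives "luarreq", and the second then gives "arreqlu".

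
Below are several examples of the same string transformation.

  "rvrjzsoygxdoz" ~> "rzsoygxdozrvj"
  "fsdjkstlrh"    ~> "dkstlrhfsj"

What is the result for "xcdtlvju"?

dlvjuxct

Rule — move the first 3 characters to the end (rotate left by 3), then swap the first and last characters.
Applying both steps to "xcdtlvju": "tlvjuxcd", then "dlvjuxct".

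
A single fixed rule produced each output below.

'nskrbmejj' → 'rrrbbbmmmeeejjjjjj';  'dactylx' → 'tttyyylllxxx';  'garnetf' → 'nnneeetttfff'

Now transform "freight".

The transformation: delete the first 3 characters, then repeat every character 3 times.
Applying that to "freight" gives "iiiggghhhttt".

iiiggghhhttt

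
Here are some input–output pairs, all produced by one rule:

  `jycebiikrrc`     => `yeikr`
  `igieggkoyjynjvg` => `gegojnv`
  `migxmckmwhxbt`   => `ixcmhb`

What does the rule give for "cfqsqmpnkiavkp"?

Looking at the pairs, the operation is to keep every other character starting from the second (positions 2nd, 4th, 6th, ...).
Doing the same to "cfqsqmpnkiavkp": "fsmnivp".

fsmnivp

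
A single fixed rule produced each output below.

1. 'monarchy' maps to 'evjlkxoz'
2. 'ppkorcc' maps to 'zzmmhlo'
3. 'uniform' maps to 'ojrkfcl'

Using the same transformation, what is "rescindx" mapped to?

auobpzfk

In each case the input is transformed by: shift every letter 3 places backward in the alphabet (wrapping around), then move the last 2 characters to the front (rotate right by 2).
Starting from "rescindx": after the first operation, "obpzfkau"; after the second, "auobpzfk".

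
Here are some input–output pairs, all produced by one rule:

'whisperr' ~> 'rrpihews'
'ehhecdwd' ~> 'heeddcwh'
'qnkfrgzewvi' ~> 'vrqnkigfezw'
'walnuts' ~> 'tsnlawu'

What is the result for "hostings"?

sonihgts

The rule is to sort the characters into reverse alphabetical order, then move the first 2 characters to the end (rotate left by 2).
For "hostings", step one produces "tssonihg"; step two turns that into "sonihgts".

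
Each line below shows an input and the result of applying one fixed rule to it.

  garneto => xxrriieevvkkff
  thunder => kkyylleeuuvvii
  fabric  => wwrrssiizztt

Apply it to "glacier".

Looking at the pairs, the operation is to double every character, then shift every letter 9 places backward in the alphabet (wrapping around).
Starting from "glacier": after the first operation, "ggllaacciieerr"; after the second, "xxccrrttzzvvii".

xxccrrttzzvvii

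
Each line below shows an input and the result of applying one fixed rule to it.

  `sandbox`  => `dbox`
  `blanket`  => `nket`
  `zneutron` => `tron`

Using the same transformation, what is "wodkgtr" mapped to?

kgtr

Looking at the pairs, the operation is to keep only the last 4 characters.
Doing the same to "wodkgtr": "kgtr".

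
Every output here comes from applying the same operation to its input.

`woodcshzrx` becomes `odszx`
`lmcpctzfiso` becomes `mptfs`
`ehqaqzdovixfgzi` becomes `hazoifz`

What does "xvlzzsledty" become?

The transformation: keep every other character starting from the second (positions 2nd, 4th, 6th, ...).
On "xvlzzsledty" that produces "vzset".

vzset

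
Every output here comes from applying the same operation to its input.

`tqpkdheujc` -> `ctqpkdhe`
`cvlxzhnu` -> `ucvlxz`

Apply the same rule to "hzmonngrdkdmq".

qhzmonngrdk

What's happening: move the last character to the front, then delete the last 2 characters.
Applying both steps to "hzmonngrdkdmq": "qhzmonngrdkdm", then "qhzmonngrdk".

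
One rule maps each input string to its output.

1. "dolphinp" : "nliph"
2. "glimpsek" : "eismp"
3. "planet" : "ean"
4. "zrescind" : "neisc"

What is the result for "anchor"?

och

The pattern: take characters alternately from the front and the back (1st, last, 2nd, 2nd-last, ...), then delete the first 3 characters.
So "anchor" becomes "och".
(Check on "zrescind": → "zdrneisc" → "neisc" ✓)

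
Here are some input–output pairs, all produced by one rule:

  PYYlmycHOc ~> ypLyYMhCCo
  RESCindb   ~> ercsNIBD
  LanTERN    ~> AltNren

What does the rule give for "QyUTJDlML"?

YqtudjmLl

Rule — flip the case of every letter, then swap each adjacent pair of characters (1↔2, 3↔4, ...).
For "QyUTJDlML", step one produces "qYutjdLml"; step two turns that into "YqtudjmLl".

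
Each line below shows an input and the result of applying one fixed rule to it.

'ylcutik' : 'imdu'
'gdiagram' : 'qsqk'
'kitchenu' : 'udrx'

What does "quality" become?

Rule — keep every other character starting from the first (positions 1st, 3rd, 5th, ...), then shift every letter 10 places forward in the alphabet (wrapping around).
Working it through for "quality": intermediate "qaiy", final "aksi".

aksi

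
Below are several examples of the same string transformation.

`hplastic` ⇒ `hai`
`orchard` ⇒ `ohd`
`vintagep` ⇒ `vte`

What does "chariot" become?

crt

The transformation: keep one character in every 3, starting at position 1 (positions 1st, 4th, 7th, ...).
On "chariot" that produces "crt".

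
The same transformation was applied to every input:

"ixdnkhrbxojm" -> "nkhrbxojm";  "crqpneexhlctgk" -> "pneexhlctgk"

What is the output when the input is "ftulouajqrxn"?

Looking at the pairs, the operation is to delete the first 3 characters.
On "ftulouajqrxn" that produces "louajqrxn".

louajqrxn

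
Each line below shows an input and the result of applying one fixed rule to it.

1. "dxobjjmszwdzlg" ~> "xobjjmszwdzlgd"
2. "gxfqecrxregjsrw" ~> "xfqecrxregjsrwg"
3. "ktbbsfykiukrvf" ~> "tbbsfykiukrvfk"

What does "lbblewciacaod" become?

bblewciacaodl

Rule — move the first character to the end.
On "lbblewciacaod" that produces "bblewciacaodl".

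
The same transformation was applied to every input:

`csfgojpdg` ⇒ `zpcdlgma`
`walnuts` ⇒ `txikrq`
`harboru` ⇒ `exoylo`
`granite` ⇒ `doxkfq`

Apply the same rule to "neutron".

kbrqol

The transformation: shift every letter 3 places backward in the alphabet (wrapping around), then delete the last character.
"neutron" → "kbrqol".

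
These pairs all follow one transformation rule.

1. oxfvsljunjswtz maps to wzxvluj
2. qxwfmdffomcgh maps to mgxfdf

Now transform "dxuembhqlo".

qoxeb

The transformation: keep every other character starting from the second (positions 2nd, 4th, 6th, ...), then move the last 2 characters to the front (rotate right by 2).
On "dxuembhqlo": the first step gives "xebqo", and the second then gives "qoxeb".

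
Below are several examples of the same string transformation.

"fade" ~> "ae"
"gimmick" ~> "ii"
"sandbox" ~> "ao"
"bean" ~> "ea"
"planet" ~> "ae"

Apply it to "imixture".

iiue

The pattern: keep only the vowels.
"imixture" → "iiue".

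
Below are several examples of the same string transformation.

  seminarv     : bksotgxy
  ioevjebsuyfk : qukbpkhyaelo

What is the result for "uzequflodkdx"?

dfkwalrujqja

What's happening: shift every letter 6 places forward in the alphabet (wrapping around), then swap the first and last characters.
For "uzequflodkdx", step one produces "afkwalrujqjd"; step two turns that into "dfkwalrujqja".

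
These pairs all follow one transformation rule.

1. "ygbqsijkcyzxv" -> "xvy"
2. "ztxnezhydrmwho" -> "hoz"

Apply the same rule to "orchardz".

The rule is to move the last 2 characters to the front (rotate right by 2), then keep only the first 3 characters.
Working it through for "orchardz": intermediate "dzorchar", final "dzo".

dzo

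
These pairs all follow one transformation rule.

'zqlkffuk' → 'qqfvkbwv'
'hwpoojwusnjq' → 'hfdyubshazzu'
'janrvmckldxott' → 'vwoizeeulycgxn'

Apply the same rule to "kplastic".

detnvawl

Each output is the input with this applied: shift every letter 11 places forward in the alphabet (wrapping around), then swap the front and back halves of the string.
Starting from "kplastic": after the first operation, "vawldetn"; after the second, "detnvawl".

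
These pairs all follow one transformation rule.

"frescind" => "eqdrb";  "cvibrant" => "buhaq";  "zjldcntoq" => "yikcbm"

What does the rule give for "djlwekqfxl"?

cikvdjp

What's happening: shift every letter 1 place backward in the alphabet (wrapping around), then delete the last 3 characters.
For "djlwekqfxl", step one produces "cikvdjpewk"; step two turns that into "cikvdjp".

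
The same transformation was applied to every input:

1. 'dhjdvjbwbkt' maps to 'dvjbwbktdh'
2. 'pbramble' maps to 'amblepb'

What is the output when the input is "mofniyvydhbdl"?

The rule is to move the first 3 characters to the end (rotate left by 3), then delete the last character.
Applying both steps to "mofniyvydhbdl": "niyvydhbdlmof", then "niyvydhbdlmo".

niyvydhbdlmo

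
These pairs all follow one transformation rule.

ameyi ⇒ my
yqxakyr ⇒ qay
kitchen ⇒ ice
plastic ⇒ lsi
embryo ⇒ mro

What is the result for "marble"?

The transformation: keep every other character starting from the second (positions 2nd, 4th, 6th, ...).
Doing the same to "marble": "abe".

abe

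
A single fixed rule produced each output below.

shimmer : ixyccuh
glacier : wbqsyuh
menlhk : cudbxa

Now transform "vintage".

Looking at the pairs, the operation is to shift every letter 10 places backward in the alphabet (wrapping around).
For "vintage" the result is "lydjqwu".

lydjqwu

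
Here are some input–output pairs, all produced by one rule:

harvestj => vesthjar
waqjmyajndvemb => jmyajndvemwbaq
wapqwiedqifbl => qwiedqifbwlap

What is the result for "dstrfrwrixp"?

Rule — swap the first and last characters, then move the first 3 characters to the end (rotate left by 3).
Working it through for "dstrfrwrixp": intermediate "pstrfrwrixd", final "rfrwrixdpst".

rfrwrixdpst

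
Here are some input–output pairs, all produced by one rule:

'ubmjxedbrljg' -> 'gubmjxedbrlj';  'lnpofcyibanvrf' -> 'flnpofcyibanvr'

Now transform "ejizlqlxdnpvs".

What's happening: move the last character to the front.
So "ejizlqlxdnpvs" becomes "sejizlqlxdnpv".

sejizlqlxdnpv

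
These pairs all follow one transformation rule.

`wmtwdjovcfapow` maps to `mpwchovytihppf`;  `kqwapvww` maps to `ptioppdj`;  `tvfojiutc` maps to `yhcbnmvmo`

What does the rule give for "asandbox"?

What's happening: shift every letter 7 places backward in the alphabet (wrapping around), then move the first 2 characters to the end (rotate left by 2).
For "asandbox", step one produces "tltgwuhq"; step two turns that into "tgwuhqtl".

tgwuhqtl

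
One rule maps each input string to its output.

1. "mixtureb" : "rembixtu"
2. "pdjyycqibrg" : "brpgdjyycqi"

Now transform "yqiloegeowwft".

The transformation: swap the first and last characters, then move the last 3 characters to the front (rotate right by 3).
Working it through for "yqiloegeowwft": intermediate "tqiloegeowwfy", final "wfytqiloegeow".

wfytqiloegeow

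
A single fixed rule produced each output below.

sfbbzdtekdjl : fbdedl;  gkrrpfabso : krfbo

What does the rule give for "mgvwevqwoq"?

What's happening: keep every other character starting from the second (positions 2nd, 4th, 6th, ...).
For "mgvwevqwoq" the result is "gwvwq".

gwvwq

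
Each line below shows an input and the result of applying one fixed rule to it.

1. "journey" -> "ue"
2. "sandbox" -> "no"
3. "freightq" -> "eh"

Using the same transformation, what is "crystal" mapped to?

ya

The transformation: keep one character in every 3, starting at position 3 (positions 3rd, 6th, 9th, ...).
So "crystal" becomes "ya".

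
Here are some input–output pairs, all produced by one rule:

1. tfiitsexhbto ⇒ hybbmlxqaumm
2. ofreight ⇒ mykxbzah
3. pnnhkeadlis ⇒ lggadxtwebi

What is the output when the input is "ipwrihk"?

What's happening: shift every letter 7 places backward in the alphabet (wrapping around), then swap the first and last characters.
Working it through for "ipwrihk": intermediate "bipkbad", final "dipkbab".
(Check on "pnnhkeadlis": → "iggadxtwebl" → "lggadxtwebi" ✓)

dipkbab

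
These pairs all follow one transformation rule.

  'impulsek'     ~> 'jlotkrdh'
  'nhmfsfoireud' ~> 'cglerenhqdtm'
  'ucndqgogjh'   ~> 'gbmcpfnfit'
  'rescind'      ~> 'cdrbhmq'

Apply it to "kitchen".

mhsbgdj

What's happening: shift every letter 1 place backward in the alphabet (wrapping around), then swap the first and last characters.
For "kitchen" the result is "mhsbgdj".
(Check on "ucndqgogjh": → "tbmcpfnfig" → "gbmcpfnfit" ✓)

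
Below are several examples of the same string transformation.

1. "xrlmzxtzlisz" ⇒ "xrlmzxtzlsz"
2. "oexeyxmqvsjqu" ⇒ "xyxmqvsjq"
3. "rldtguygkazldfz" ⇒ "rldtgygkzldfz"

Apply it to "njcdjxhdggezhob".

njcdjxhdggzhb

The transformation: remove every vowel.
Applying that to "njcdjxhdggezhob" gives "njcdjxhdggzhb".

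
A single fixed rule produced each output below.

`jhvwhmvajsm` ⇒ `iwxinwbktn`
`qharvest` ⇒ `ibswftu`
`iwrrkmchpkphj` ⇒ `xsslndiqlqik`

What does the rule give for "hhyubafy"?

The pattern: shift every letter 1 place forward in the alphabet (wrapping around), then delete the first character.
Starting from "hhyubafy": after the first operation, "iizvcbgz"; after the second, "izvcbgz".

izvcbgz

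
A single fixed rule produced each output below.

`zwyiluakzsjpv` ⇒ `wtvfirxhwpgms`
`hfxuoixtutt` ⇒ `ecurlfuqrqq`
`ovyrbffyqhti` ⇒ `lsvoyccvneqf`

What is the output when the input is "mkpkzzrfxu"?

jhmhwwocur

The pattern: shift every letter 3 places backward in the alphabet (wrapping around).
"mkpkzzrfxu" → "jhmhwwocur".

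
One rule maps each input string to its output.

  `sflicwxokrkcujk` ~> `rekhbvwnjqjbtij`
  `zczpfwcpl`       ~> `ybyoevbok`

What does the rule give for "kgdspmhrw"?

What's happening: shift every letter 1 place backward in the alphabet (wrapping around).
Applying that to "kgdspmhrw" gives "jfcrolgqv".

jfcrolgqv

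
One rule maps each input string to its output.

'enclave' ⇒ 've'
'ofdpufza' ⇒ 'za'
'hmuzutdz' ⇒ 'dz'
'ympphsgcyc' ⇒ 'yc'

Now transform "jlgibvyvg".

The transformation: keep only the last 2 characters.
So "jlgibvyvg" becomes "vg".

vg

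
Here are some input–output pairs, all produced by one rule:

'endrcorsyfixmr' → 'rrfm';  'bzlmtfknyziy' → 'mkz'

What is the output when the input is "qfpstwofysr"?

Each output is the input with this applied: delete the first 3 characters, then keep one character in every 3, starting at position 1 (positions 1st, 4th, 7th, ...).
"qfpstwofysr" → "sos".

sos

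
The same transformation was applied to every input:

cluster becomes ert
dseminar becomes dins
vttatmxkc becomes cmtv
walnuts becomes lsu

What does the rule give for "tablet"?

Rule — sort the characters into alphabetical order, then keep every other character starting from the second (positions 2nd, 4th, 6th, ...).
For "tablet", step one produces "abeltt"; step two turns that into "blt".
(Check on "vttatmxkc": → "ackmtttvx" → "cmtv" ✓)

blt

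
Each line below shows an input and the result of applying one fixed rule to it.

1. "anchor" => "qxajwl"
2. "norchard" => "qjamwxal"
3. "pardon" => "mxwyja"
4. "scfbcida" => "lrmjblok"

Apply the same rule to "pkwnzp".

In each case the input is transformed by: shift every letter 9 places forward in the alphabet (wrapping around), then swap the front and back halves of the string.
For "pkwnzp" the result is "wiyytf".

wiyytf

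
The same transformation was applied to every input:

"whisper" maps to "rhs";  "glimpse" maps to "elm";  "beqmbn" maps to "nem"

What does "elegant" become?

What's happening: move the last 2 characters to the front (rotate right by 2), then keep every other character starting from the second (positions 2nd, 4th, 6th, ...).
For "elegant", step one produces "ntelega"; step two turns that into "tlg".

tlg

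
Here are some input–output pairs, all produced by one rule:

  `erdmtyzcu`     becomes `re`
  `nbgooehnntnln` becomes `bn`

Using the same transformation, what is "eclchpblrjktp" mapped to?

What's happening: reverse the string, then keep only the last 2 characters.
"eclchpblrjktp" → "ptkjrlbphclce" → "ce".

ce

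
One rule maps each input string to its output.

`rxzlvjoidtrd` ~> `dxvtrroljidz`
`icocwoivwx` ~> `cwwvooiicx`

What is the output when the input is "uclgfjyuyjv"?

Each output is the input with this applied: sort the characters into reverse alphabetical order, then swap the first and last characters.
Working it through for "uclgfjyuyjv": intermediate "yyvuuljjgfc", final "cyvuuljjgfy".

cyvuuljjgfy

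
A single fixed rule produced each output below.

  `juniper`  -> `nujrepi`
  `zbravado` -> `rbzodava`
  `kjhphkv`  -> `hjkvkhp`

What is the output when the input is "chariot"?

The rule is to move the first 3 characters to the end (rotate left by 3), then reverse the string.
"chariot" → "riotcha" → "ahctoir".

ahctoir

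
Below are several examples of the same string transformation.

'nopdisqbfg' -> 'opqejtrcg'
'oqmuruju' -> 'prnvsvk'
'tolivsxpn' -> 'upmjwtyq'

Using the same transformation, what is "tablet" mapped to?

ubcmf

The transformation: delete the last character, then shift every letter 1 place forward in the alphabet (wrapping around).
Starting from "tablet": after the first operation, "table"; after the second, "ubcmf".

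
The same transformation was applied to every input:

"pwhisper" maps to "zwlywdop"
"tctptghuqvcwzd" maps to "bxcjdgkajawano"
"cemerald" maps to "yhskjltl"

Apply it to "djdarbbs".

yiizkqkh

Each output is the input with this applied: shift every letter 7 places forward in the alphabet (wrapping around), then swap the front and back halves of the string.
Applying that to "djdarbbs" gives "yiizkqkh".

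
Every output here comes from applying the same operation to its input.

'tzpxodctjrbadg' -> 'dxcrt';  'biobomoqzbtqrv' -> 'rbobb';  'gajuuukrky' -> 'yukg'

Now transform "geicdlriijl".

jcrg

The rule is to keep one character in every 3, starting at position 1 (positions 1st, 4th, 7th, ...), then swap the first and last characters.
Starting from "geicdlriijl": after the first operation, "gcrj"; after the second, "jcrg".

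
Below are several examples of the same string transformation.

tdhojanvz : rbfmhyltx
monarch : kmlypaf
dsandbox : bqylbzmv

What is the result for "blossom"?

Looking at the pairs, the operation is to shift every letter 2 places backward in the alphabet (wrapping around).
Applying that to "blossom" gives "zjmqqmk".

zjmqqmk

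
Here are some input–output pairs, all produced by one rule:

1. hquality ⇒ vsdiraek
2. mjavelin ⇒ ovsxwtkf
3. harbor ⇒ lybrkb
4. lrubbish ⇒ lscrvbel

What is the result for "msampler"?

zvobwckw

In each case the input is transformed by: shift every letter 10 places forward in the alphabet (wrapping around), then swap the front and back halves of the string.
Applying both steps to "msampler": "wckwzvob", then "zvobwckw".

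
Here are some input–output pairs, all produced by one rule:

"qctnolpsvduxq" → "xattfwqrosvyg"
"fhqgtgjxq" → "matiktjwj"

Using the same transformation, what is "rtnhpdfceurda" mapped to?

ugduwqksgifhx

Each output is the input with this applied: shift every letter 3 places forward in the alphabet (wrapping around), then move the last 3 characters to the front (rotate right by 3).
For "rtnhpdfceurda" the result is "ugduwqksgifhx".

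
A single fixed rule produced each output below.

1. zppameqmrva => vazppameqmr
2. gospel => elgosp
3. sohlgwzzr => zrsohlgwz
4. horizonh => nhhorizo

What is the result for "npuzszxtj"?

tjnpuzszx

The pattern: move the last 2 characters to the front (rotate right by 2).
"npuzszxtj" → "tjnpuzszx".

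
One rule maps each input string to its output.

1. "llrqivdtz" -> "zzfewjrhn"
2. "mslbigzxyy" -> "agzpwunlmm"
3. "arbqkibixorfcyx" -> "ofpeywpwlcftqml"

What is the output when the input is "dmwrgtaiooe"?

In each case the input is transformed by: shift every letter 12 places backward in the alphabet (wrapping around).
Doing the same to "dmwrgtaiooe": "rakfuhowccs".

rakfuhowccs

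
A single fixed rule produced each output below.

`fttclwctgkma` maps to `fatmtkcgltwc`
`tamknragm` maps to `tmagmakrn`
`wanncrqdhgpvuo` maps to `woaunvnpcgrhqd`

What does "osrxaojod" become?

odsorjxoa

The transformation: take characters alternately from the front and the back (1st, last, 2nd, 2nd-last, ...).
So "osrxaojod" becomes "odsorjxoa".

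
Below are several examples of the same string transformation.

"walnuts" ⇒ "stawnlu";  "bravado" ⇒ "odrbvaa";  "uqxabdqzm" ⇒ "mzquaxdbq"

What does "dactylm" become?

mladtcy

The pattern: move the last 2 characters to the front (rotate right by 2), then swap each adjacent pair of characters (1↔2, 3↔4, ...).
So "dactylm" becomes "mladtcy".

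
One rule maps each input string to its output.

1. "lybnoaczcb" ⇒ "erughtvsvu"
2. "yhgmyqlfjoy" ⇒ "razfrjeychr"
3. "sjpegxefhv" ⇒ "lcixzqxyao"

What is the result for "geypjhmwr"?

zxricafpk

The transformation: shift every letter 7 places backward in the alphabet (wrapping around).
Doing the same to "geypjhmwr": "zxricafpk".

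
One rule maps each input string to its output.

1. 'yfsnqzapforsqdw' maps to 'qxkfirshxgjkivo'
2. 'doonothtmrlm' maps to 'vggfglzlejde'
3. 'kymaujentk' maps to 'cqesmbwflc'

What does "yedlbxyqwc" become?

The rule is to shift every letter 8 places backward in the alphabet (wrapping around).
Applying that to "yedlbxyqwc" gives "qwvdtpqiou".

qwvdtpqiou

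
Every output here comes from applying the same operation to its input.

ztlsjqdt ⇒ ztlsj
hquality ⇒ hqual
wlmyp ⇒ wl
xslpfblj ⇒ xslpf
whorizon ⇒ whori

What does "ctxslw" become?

ctx

Looking at the pairs, the operation is to delete the last 3 characters.
Doing the same to "ctxslw": "ctx".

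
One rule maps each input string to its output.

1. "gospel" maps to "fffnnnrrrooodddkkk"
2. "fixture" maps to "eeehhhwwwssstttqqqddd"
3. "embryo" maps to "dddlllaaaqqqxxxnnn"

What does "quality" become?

ppptttzzzkkkhhhsssxxx

Looking at the pairs, the operation is to repeat every character 3 times, then shift every letter 1 place backward in the alphabet (wrapping around).
Doing the same to "quality": "ppptttzzzkkkhhhsssxxx".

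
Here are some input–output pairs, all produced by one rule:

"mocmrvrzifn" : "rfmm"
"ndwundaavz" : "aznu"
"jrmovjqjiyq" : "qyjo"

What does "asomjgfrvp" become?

fpam

In each case the input is transformed by: keep one character in every 3, starting at position 1 (positions 1st, 4th, 7th, ...), then move the first 2 characters to the end (rotate left by 2).
Working it through for "asomjgfrvp": intermediate "amfp", final "fpam".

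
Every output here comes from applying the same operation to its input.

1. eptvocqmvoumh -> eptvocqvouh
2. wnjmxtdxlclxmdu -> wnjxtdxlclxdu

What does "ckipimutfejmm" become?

Looking at the pairs, the operation is to remove every "m".
"ckipimutfejmm" → "ckipiutfej".

ckipiutfej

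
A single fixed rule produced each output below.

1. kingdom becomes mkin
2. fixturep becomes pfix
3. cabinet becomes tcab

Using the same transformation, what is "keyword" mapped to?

dkey

Each output is the input with this applied: move the last character to the front, then keep only the first 4 characters.
Doing the same to "keyword": "dkey".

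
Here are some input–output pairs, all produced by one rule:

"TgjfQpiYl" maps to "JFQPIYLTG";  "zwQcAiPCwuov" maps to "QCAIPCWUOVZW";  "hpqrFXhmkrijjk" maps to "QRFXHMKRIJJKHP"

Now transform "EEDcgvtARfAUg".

Each output is the input with this applied: move the first 2 characters to the end (rotate left by 2), then convert every letter to uppercase.
Starting from "EEDcgvtARfAUg": after the first operation, "DcgvtARfAUgEE"; after the second, "DCGVTARFAUGEE".
(Check on "zwQcAiPCwuov": → "QcAiPCwuovzw" → "QCAIPCWUOVZW" ✓)

DCGVTARFAUGEE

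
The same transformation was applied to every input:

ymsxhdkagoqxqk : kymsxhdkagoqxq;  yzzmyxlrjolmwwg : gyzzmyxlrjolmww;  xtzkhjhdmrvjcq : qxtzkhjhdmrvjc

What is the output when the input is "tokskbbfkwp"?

Rule — move the last character to the front.
For "tokskbbfkwp" the result is "ptokskbbfkw".

ptokskbbfkw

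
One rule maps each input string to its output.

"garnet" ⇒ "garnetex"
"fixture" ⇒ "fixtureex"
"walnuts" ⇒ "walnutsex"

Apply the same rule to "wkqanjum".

Rule — append "ex".
Applying that to "wkqanjum" gives "wkqanjumex".

wkqanjumex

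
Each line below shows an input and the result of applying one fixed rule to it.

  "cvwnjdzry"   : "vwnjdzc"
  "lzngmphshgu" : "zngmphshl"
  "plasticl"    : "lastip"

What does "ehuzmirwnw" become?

huzmirwe

Rule — delete the last 2 characters, then move the first character to the end.
Starting from "ehuzmirwnw": after the first operation, "ehuzmirw"; after the second, "huzmirwe".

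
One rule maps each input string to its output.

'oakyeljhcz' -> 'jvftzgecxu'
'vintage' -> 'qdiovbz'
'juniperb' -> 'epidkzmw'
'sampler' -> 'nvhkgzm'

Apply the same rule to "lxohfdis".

The pattern: shift every letter 5 places backward in the alphabet (wrapping around).
Applying that to "lxohfdis" gives "gsjcaydn".

gsjcaydn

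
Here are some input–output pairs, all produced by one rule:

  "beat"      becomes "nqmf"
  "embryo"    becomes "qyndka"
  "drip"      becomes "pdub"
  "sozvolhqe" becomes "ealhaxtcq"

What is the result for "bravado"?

ndmhmpa

The rule is to shift every letter 12 places forward in the alphabet (wrapping around).
So "bravado" becomes "ndmhmpa".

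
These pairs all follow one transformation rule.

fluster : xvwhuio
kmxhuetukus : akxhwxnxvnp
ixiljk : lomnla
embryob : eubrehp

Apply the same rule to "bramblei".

The pattern: shift every letter 3 places forward in the alphabet (wrapping around), then move the first 2 characters to the end (rotate left by 2).
Working it through for "bramblei": intermediate "eudpeohl", final "dpeohleu".

dpeohleu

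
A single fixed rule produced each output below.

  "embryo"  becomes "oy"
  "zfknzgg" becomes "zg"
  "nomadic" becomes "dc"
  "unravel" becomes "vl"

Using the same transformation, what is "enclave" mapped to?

The rule is to swap each adjacent pair of characters (1↔2, 3↔4, ...), then keep only the last 2 characters.
"enclave" → "nelcvae" → "ae".

ae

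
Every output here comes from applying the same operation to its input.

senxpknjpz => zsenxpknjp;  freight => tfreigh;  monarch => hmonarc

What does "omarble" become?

eomarbl

Looking at the pairs, the operation is to move the last character to the front.
On "omarble" that produces "eomarbl".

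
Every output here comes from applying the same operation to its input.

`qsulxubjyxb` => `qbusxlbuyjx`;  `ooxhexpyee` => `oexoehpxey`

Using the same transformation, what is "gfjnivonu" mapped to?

Each output is the input with this applied: move the last character to the front, then swap each adjacent pair of characters (1↔2, 3↔4, ...).
On "gfjnivonu": the first step gives "ugfjnivon", and the second then gives "gujfinovn".

gujfinovn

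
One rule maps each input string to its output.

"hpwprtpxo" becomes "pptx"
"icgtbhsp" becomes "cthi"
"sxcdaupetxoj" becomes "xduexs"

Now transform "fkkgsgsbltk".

kggbt

Each output is the input with this applied: swap the first and last characters, then keep every other character starting from the second (positions 2nd, 4th, 6th, ...).
"fkkgsgsbltk" → "kggbt".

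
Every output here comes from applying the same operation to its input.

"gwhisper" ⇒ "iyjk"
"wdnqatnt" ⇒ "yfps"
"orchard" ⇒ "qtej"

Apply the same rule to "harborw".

The rule is to shift every letter 2 places forward in the alphabet (wrapping around), then keep only the first 4 characters.
Working it through for "harborw": intermediate "jctdqty", final "jctd".

jctd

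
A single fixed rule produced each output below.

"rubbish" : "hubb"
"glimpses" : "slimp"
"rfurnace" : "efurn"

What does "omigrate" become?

emigr

The rule is to swap the first and last characters, then delete the last 3 characters.
"omigrate" → "emigr".
(Check on "rubbish": → "hubbisr" → "hubb" ✓)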